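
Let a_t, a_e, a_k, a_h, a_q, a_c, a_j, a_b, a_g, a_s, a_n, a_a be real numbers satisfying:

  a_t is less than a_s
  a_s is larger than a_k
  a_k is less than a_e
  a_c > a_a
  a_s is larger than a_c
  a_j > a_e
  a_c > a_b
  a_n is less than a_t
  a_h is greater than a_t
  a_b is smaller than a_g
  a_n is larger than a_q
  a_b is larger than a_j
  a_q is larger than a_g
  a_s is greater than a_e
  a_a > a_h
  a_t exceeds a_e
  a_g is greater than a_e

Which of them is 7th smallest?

Piecing the relations together gives one ordering: a_k < a_e < a_j < a_b < a_g < a_q < a_n < a_t < a_h < a_a < a_c < a_s.
The 7th smallest is a_n.

a_n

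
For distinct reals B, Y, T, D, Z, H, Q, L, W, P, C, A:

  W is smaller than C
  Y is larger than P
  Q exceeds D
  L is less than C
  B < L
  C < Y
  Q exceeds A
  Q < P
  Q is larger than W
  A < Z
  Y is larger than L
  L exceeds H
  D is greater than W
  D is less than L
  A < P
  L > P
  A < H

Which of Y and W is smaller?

W

Chaining the given relations: W < D < Q < P < L < C < Y.
So W < Y; W is the smaller of the two.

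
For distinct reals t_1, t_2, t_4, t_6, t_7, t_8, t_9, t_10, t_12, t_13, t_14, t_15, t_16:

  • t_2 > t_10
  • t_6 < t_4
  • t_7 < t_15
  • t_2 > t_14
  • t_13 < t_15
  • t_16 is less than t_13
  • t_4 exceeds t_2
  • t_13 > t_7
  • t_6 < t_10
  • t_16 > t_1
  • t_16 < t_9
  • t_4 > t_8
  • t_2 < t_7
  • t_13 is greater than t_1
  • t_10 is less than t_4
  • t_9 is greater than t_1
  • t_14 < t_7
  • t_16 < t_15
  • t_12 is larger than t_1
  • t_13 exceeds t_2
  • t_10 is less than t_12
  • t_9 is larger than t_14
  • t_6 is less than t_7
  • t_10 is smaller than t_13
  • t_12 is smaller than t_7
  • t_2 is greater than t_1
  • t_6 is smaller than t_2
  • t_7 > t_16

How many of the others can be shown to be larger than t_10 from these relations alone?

6

The elements the relations force above t_10 are t_12, t_2, t_7, t_13, t_4, t_15 — no chain reaches any other.
That is 6.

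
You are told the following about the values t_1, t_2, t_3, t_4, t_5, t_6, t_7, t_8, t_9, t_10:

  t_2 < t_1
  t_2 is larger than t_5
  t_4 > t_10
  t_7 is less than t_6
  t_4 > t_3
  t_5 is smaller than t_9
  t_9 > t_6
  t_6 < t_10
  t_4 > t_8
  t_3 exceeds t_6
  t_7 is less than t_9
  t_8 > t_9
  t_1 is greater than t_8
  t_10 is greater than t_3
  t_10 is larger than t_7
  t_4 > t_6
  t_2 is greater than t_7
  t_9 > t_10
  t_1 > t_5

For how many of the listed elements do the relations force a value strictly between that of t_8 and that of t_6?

3

The relations place t_6 below t_8. An element lies strictly between them when it is forced above t_6 and also forced below t_8.
Above t_6: {t_3, t_10, t_9, t_4, t_1}. Below t_8: {t_5, t_7, t_3, t_10, t_9}.
Intersection: {t_3, t_10, t_9} — 3.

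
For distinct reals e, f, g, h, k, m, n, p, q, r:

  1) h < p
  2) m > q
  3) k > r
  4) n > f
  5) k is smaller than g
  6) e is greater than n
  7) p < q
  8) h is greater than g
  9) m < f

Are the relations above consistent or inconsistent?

Every relation is compatible with r < k < g < h < p < q < m < f < n < e; the set is consistent.

consistent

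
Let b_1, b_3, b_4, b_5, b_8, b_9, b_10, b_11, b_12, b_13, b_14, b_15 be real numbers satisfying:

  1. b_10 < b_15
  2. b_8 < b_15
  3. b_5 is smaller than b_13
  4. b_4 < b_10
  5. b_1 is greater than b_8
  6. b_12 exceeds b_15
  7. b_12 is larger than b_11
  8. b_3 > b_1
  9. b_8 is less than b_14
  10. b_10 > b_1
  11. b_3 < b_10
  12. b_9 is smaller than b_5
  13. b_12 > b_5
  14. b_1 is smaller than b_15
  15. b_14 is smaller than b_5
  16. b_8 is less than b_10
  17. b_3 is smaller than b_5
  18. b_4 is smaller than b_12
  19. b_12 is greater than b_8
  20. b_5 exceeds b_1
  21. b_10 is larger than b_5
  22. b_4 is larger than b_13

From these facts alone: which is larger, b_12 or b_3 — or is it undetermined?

Following the relations from b_3: b_3 < b_5 < b_13 < b_4 < b_10 < b_15 < b_12.
So b_12 is larger.

b_12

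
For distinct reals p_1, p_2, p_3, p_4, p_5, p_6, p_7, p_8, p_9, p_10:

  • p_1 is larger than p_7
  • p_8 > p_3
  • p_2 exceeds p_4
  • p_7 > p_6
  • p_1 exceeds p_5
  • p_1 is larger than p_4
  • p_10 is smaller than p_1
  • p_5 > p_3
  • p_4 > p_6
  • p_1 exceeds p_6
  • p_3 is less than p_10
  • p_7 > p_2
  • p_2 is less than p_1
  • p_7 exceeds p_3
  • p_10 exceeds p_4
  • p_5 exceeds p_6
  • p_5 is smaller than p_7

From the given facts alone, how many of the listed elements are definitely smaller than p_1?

7

The elements the relations force below p_1 are p_3, p_6, p_5, p_4, p_10, p_2, p_7 — no chain reaches any other.
That is 7.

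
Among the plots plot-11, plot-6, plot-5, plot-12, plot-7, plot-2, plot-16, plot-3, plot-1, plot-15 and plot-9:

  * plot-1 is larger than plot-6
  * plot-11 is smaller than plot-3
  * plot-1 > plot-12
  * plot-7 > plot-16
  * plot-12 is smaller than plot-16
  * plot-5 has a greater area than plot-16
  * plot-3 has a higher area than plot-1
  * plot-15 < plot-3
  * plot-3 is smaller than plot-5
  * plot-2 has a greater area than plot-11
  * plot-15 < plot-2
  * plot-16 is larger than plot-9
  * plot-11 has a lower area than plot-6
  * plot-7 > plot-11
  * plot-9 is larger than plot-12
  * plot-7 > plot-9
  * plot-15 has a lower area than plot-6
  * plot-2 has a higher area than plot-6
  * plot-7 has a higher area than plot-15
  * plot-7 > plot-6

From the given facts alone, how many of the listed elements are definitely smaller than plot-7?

From plot-7 the given relations immediately reach plot-11, plot-9, plot-15, plot-6, plot-16.
From those, plot-12 — 6 in total.
Nothing else is reachable below plot-7; 6 in all.

6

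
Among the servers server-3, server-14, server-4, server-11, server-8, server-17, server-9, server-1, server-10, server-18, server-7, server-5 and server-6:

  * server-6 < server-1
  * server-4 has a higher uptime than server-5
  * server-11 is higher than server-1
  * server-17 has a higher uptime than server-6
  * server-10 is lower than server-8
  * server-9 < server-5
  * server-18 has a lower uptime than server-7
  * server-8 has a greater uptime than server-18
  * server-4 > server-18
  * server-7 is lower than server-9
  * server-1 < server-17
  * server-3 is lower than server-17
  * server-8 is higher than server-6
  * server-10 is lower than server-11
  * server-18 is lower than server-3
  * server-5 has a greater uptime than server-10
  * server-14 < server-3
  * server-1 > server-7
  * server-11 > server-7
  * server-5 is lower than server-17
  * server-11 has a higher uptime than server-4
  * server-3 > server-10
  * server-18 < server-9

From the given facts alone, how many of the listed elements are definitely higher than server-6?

4

Directly above server-6: server-1, server-8, server-17.
One step further: server-11 (4 so far).
No other element is forced above server-6 by the given relations, so the count is 4.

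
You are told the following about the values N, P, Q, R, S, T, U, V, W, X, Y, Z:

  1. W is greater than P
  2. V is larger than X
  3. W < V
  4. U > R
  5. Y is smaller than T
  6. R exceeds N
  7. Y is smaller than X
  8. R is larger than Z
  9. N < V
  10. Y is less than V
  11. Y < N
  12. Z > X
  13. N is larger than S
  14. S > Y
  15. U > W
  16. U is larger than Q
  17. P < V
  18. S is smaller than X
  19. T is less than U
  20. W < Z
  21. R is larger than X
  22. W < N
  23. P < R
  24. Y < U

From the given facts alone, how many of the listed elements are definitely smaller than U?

10

From U the given relations immediately reach Y, T, W, R, Q.
From those, P, X, Z, N — 9 in total.
From those, S — 10 in total.
No other element is forced below U by the given relations, so the count is 10.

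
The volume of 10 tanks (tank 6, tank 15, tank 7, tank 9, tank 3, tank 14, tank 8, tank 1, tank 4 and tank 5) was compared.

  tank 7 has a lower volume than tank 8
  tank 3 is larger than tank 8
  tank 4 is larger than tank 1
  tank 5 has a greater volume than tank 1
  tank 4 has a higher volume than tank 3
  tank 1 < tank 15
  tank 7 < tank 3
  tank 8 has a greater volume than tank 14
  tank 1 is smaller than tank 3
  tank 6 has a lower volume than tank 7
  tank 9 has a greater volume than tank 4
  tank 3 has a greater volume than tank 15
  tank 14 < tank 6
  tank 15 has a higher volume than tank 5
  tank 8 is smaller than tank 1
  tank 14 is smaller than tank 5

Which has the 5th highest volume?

tank 5

The consecutive relations fix a unique order: tank 14 < tank 6 < tank 7 < tank 8 < tank 1 < tank 5 < tank 15 < tank 3 < tank 4 < tank 9.
Counting 5 from the largest end gives tank 5.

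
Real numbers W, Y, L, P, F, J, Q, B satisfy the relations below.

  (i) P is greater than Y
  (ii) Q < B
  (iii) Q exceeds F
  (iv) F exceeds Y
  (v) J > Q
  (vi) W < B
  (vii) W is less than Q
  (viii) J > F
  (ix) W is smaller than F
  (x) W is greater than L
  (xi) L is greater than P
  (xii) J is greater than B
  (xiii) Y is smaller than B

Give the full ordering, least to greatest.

Y < P < L < W < F < Q < B < J

Each adjacent pair is fixed by a given relation: Y < P; P < L; L < W; W < F; F < Q; Q < B; B < J. Chaining them end to end gives the full order.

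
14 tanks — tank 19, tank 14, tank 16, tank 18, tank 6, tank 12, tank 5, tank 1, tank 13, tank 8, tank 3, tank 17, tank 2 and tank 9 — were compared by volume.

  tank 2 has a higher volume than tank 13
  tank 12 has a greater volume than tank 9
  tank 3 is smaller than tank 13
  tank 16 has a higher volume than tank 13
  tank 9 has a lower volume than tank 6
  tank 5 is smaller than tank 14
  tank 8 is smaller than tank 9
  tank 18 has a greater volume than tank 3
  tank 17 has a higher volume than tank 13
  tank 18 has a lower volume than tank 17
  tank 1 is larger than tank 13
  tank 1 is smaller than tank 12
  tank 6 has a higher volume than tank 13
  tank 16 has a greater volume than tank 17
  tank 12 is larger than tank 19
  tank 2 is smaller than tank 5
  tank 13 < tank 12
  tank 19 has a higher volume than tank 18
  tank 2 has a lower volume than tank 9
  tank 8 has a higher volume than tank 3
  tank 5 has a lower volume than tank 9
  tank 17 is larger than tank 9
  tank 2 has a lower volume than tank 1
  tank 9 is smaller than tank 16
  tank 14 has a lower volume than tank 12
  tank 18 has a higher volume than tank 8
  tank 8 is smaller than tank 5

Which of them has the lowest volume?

Chaining upward from tank 3: directly above it, tank 8, tank 18, tank 13; then tank 2, tank 5, tank 19, tank 9, tank 1, tank 12, tank 17, tank 6, tank 16; then tank 14.
That covers every other element, and nothing is given below tank 3, so tank 3 is the lowest volume.

tank 3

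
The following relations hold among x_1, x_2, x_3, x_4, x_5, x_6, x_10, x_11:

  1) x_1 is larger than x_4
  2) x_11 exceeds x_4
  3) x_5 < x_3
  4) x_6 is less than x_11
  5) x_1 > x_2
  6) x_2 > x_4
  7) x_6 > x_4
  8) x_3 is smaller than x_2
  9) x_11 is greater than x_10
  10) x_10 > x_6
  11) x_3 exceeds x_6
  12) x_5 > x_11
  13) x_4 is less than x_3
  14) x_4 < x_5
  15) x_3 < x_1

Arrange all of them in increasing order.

The consecutive links are each given: x_4 < x_6; x_6 < x_10; x_10 < x_11; x_11 < x_5; x_5 < x_3; x_3 < x_2; x_2 < x_1.

x_4 < x_6 < x_10 < x_11 < x_5 < x_3 < x_2 < x_1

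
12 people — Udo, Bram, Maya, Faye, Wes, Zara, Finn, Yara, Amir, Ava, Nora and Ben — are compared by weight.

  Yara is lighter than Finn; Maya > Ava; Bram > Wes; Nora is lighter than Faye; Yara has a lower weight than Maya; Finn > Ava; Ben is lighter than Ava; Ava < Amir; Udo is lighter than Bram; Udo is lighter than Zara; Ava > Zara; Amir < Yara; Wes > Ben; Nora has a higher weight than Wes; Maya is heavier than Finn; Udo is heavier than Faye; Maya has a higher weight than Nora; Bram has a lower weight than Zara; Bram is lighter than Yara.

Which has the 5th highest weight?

Ava

Chaining the given pairs: Ben < Wes < Nora < Faye < Udo < Bram < Zara < Ava < Amir < Yara < Finn < Maya.
The 5th largest is Ava.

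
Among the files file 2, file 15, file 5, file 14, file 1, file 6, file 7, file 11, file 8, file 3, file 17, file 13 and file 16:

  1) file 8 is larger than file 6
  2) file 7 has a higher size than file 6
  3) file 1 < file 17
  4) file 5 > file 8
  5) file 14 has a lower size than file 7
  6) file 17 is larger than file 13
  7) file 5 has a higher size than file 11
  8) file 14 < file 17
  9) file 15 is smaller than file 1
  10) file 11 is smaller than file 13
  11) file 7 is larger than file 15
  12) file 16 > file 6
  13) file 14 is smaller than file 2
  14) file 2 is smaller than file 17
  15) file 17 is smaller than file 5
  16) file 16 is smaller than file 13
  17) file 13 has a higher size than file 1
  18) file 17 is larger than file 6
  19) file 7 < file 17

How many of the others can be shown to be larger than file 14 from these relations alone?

From file 14 the given relations immediately reach file 2, file 7, file 17.
From those, file 5 — 4 in total.
No other element is forced above file 14 by the given relations, so the count is 4.

4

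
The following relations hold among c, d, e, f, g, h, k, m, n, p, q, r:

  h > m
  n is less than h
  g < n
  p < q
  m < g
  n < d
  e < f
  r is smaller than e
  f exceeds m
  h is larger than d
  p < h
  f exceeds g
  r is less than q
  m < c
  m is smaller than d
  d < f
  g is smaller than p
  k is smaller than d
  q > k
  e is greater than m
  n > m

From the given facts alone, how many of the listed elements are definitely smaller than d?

From d the given relations immediately reach m, k, n.
From those, g — 4 in total.
Nothing else is reachable below d; 4 in all.

4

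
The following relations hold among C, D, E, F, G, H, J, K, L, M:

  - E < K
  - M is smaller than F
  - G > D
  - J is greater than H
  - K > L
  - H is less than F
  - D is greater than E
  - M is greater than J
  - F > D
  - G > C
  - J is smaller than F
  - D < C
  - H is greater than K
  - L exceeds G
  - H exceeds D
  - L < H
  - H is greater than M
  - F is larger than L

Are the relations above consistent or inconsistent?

Chaining the given relations yields H < J < M, so H < M. But one relation states M < H. These cannot both hold.

inconsistent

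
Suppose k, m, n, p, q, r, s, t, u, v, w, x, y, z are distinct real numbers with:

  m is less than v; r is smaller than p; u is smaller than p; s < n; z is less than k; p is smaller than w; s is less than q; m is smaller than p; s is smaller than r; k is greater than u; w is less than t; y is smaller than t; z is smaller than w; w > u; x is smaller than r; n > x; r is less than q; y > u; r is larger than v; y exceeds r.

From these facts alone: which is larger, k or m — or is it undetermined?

Following every chain through m: above m we get v, r, y, p, w, q, t.
k is not reached, and no chain runs the other way from k to m.
So the given relations leave the order of m and k undetermined.

undetermined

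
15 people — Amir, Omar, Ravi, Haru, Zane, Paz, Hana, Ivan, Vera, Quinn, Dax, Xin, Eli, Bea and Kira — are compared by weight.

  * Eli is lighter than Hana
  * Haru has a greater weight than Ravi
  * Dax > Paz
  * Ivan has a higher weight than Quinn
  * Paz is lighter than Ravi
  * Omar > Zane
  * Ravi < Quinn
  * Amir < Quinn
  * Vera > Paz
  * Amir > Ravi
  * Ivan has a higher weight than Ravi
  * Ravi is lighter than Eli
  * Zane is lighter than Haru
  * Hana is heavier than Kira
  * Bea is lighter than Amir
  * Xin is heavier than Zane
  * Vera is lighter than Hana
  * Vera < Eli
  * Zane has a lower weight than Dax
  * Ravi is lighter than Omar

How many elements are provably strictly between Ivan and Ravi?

2

Chaining upward from Ravi reaches: Haru, Amir, Eli, Hana, Omar, Quinn.
Chaining downward from Ivan reaches: Paz, Bea, Amir, Quinn.
Strictly between Ravi and Ivan are those in both lists: Amir, Quinn — 2 elements.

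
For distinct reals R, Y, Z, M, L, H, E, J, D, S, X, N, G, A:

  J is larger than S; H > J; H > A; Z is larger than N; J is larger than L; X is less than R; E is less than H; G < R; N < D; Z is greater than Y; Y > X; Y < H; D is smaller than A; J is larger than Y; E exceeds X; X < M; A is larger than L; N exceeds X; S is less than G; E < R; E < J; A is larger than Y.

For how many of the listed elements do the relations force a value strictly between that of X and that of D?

Chaining upward from X reaches: N, E, Y, J, M, A, H, Z, R.
Chaining downward from D reaches: N.
Strictly between X and D are those in both lists: N — 1 element.

1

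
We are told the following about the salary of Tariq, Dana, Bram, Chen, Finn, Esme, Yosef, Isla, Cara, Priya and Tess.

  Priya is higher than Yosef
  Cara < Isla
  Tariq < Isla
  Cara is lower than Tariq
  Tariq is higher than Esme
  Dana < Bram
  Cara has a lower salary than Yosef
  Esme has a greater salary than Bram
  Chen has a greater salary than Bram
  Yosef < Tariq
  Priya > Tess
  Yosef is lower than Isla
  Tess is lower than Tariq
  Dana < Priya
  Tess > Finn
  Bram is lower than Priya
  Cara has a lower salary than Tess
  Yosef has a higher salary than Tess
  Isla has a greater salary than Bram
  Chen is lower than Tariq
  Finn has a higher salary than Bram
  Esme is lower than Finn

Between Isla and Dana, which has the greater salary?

Isla

Chaining the given relations: Dana < Bram < Esme < Finn < Tess < Yosef < Tariq < Isla.
So Dana < Isla; Isla is the higher of the two.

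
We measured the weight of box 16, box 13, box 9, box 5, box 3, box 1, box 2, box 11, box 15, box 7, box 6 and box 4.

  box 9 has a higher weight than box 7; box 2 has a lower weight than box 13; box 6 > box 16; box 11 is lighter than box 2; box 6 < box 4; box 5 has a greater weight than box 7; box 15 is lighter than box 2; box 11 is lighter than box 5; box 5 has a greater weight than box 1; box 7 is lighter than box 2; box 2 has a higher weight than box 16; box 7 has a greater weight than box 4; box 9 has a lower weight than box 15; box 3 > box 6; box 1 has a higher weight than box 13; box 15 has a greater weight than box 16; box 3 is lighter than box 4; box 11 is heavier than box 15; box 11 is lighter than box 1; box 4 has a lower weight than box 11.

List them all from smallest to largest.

box 16 < box 6 < box 3 < box 4 < box 7 < box 9 < box 15 < box 11 < box 2 < box 13 < box 1 < box 5

The consecutive links are each given: box 16 < box 6; box 6 < box 3; box 3 < box 4; box 4 < box 7; box 7 < box 9; box 9 < box 15; box 15 < box 11; box 11 < box 2; box 2 < box 13; box 13 < box 1; box 1 < box 5.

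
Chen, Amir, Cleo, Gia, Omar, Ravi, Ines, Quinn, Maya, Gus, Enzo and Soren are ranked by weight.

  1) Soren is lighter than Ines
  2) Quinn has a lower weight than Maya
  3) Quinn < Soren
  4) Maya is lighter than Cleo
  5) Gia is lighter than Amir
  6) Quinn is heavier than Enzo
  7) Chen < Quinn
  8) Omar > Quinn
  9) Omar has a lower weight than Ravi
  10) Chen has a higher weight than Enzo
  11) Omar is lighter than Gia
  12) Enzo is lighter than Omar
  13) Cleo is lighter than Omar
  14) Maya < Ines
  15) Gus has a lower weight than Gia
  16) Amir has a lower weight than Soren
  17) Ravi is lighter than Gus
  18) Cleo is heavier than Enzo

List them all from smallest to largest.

Nothing is placed below Enzo, so it is least; from there Enzo < Chen; Chen < Quinn; Quinn < Maya; Maya < Cleo; Cleo < Omar; Omar < Ravi; Ravi < Gus; Gus < Gia; Gia < Amir; Amir < Soren; Soren < Ines, each given directly.

Enzo < Chen < Quinn < Maya < Cleo < Omar < Ravi < Gus < Gia < Amir < Soren < Ines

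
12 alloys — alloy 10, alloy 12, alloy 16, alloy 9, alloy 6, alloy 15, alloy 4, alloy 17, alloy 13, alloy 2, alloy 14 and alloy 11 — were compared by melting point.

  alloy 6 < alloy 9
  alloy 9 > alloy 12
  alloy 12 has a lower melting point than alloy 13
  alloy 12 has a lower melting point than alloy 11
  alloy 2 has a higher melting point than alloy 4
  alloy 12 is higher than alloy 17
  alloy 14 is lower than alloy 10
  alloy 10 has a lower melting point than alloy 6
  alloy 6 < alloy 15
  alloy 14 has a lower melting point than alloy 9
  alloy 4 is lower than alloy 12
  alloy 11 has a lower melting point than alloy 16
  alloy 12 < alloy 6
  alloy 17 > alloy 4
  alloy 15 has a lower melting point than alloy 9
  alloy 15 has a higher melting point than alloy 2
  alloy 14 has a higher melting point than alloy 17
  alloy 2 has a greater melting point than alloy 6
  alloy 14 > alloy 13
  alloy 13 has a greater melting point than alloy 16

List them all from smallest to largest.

Nothing is placed below alloy 4, so it is least; from there alloy 4 < alloy 17; alloy 17 < alloy 12; alloy 12 < alloy 11; alloy 11 < alloy 16; alloy 16 < alloy 13; alloy 13 < alloy 14; alloy 14 < alloy 10; alloy 10 < alloy 6; alloy 6 < alloy 2; alloy 2 < alloy 15; alloy 15 < alloy 9, each given directly.

alloy 4 < alloy 17 < alloy 12 < alloy 11 < alloy 16 < alloy 13 < alloy 14 < alloy 10 < alloy 6 < alloy 2 < alloy 15 < alloy 9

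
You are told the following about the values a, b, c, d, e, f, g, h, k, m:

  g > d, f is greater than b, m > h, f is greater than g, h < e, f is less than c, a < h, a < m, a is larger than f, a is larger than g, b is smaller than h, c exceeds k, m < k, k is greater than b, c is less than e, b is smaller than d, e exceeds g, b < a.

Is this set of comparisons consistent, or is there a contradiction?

consistent

The single ordering b < d < g < f < a < h < m < k < c < e satisfies every listed relation, so no contradiction arises.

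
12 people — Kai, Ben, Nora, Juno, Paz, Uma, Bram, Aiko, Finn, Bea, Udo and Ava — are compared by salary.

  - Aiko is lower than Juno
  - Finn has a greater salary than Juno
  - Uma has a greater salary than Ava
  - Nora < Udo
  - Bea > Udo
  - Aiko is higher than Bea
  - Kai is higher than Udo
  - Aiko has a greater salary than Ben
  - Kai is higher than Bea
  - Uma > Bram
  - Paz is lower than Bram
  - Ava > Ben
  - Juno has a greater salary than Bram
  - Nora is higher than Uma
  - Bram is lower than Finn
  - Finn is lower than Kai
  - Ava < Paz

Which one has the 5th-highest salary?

Chaining the given pairs: Ben < Ava < Paz < Bram < Uma < Nora < Udo < Bea < Aiko < Juno < Finn < Kai.
The 5th largest is Bea.

Bea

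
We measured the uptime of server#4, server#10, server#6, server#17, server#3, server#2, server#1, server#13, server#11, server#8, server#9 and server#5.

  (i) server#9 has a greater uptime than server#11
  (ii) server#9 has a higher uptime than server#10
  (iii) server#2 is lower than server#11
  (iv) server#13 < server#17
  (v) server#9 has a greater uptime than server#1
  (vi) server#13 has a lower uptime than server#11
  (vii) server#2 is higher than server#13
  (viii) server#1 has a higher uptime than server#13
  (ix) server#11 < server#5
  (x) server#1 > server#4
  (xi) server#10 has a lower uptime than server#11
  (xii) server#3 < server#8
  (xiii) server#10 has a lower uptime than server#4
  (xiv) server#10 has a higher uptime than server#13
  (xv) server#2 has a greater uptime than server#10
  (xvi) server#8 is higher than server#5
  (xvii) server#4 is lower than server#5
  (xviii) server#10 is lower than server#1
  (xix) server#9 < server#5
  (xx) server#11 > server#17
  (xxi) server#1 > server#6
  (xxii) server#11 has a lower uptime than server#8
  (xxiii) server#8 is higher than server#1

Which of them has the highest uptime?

server#3 is not greatest since server#3 < server#8; server#13 is not greatest since server#13 < server#2; server#17 is not greatest since server#17 < server#11; server#10 is not greatest since server#10 < server#4; server#4 is not greatest since server#4 < server#1; server#6 is not greatest since server#6 < server#1; server#2 is not greatest since server#2 < server#11; server#11 is not greatest since server#11 < server#5; server#1 is not greatest since server#1 < server#9; server#9 is not greatest since server#9 < server#5; server#5 is not greatest since server#5 < server#8.
Only server#8 has nothing above it, so server#8 is the highest uptime.

server#8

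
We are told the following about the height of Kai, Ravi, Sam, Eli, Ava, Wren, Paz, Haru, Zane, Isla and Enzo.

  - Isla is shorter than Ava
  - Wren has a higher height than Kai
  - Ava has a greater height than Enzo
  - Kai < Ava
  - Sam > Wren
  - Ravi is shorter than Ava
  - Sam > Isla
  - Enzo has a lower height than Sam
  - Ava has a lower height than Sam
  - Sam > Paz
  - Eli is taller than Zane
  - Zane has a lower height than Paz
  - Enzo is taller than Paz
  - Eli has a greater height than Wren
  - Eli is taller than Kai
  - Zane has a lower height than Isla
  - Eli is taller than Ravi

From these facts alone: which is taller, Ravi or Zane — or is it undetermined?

undetermined

Following every chain through Zane: above Zane we get Paz, Enzo, Isla, Ava, Eli, Sam.
Ravi is not reached, and no chain runs the other way from Ravi to Zane.
So the given relations leave the order of Zane and Ravi undetermined.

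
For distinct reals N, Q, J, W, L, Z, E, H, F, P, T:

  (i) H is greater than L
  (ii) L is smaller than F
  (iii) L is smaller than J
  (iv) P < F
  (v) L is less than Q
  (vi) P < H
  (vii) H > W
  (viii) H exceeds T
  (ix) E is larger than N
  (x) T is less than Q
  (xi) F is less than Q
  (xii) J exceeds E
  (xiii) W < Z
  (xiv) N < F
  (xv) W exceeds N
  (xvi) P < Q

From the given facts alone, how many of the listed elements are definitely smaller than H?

From H the given relations immediately reach L, P, W, T.
From those, N — 5 in total.
No other element is forced below H by the given relations, so the count is 5.

5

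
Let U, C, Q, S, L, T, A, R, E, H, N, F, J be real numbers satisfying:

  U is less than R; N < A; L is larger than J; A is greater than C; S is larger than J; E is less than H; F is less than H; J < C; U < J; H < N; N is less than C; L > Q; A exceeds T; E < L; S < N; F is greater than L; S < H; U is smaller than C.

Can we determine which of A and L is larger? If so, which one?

A

The relevant relations are L < F; F < H; H < N; N < C; C < A.
Together: L < F < H < N < C < A.
So A is larger.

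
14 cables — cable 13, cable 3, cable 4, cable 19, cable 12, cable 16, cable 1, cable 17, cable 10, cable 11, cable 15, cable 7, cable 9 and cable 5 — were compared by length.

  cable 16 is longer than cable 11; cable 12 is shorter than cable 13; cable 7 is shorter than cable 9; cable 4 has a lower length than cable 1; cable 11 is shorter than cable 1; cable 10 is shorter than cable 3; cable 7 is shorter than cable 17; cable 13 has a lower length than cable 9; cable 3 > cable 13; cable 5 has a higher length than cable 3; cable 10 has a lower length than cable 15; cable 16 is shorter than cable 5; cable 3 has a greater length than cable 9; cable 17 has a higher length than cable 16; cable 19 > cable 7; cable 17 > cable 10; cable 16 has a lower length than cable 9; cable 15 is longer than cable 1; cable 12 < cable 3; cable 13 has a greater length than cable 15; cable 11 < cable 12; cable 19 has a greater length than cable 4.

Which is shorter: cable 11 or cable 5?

Link the given pairs in sequence: cable 11 < cable 1; cable 1 < cable 15; cable 15 < cable 13; cable 13 < cable 3; cable 3 < cable 5.
Chaining these gives cable 11 < cable 1 < cable 15 < cable 13 < cable 3 < cable 5.
So cable 11 < cable 5; cable 11 is the shorter of the two.

cable 11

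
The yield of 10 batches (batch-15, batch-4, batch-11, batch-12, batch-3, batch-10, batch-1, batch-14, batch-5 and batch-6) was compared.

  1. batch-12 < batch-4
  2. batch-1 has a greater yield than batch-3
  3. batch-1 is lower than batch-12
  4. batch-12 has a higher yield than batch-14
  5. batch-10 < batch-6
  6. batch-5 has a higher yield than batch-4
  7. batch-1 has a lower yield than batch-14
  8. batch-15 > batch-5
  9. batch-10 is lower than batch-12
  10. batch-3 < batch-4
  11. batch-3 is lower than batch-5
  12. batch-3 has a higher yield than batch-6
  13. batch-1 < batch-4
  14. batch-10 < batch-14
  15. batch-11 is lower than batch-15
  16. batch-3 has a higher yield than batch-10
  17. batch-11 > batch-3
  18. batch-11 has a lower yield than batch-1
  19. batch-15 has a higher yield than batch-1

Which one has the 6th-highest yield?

batch-1

The consecutive relations fix a unique order: batch-10 < batch-6 < batch-3 < batch-11 < batch-1 < batch-14 < batch-12 < batch-4 < batch-5 < batch-15.
Counting 6 from the largest end gives batch-1.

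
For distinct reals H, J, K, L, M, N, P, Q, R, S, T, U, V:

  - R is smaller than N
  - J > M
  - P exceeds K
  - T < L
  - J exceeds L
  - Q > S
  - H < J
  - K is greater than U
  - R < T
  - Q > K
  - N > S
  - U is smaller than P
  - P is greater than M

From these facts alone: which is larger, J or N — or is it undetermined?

Following every chain through J: below J we get M, R, T, L, H.
N is not reached, and no chain runs the other way from N to J.
So the given relations leave the order of J and N undetermined.

undetermined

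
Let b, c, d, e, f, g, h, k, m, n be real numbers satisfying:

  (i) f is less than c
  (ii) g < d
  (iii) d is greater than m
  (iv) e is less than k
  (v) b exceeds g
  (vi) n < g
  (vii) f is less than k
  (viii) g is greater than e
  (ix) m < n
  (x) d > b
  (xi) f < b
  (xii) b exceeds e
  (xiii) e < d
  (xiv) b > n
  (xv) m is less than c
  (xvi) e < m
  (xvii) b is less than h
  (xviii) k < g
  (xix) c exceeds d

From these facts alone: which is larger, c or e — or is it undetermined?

e < m < n < g < b < d < c, by transitivity through m, n, g, b, d.
So c is larger.

c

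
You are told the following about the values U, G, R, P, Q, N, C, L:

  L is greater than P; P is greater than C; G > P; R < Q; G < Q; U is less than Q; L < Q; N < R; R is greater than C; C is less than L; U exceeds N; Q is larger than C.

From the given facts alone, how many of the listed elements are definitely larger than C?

5

Directly above C: P, L, R, Q.
One step further: G (5 so far).
No other element is forced above C by the given relations, so the count is 5.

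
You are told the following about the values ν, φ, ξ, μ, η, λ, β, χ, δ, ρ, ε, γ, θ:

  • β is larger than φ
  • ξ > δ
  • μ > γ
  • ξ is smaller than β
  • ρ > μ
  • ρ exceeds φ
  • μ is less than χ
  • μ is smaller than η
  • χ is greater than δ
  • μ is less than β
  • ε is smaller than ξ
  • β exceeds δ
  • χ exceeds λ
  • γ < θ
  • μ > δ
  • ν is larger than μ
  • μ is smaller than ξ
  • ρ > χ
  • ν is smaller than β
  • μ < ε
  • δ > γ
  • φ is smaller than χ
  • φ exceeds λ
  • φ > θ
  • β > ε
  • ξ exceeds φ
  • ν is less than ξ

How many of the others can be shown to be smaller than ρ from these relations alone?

Directly below ρ: μ, φ, χ.
One step further: γ, δ, λ, θ (7 so far).
No other element is forced below ρ by the given relations, so the count is 7.

7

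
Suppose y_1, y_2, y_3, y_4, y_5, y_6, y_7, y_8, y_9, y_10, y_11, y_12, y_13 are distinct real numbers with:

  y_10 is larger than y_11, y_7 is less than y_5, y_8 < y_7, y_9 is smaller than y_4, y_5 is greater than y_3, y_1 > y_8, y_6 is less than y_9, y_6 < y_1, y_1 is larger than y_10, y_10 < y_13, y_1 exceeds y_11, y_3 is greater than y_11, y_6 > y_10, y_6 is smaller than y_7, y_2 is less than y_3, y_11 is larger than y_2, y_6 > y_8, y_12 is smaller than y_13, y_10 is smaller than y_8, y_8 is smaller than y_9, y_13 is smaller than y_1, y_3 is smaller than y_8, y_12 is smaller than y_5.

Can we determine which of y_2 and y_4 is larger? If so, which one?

The relevant relations are y_2 < y_3; y_3 < y_8; y_8 < y_6; y_6 < y_9; y_9 < y_4.
Chaining these gives y_2 < y_3 < y_8 < y_6 < y_9 < y_4.
So y_4 is larger.

y_4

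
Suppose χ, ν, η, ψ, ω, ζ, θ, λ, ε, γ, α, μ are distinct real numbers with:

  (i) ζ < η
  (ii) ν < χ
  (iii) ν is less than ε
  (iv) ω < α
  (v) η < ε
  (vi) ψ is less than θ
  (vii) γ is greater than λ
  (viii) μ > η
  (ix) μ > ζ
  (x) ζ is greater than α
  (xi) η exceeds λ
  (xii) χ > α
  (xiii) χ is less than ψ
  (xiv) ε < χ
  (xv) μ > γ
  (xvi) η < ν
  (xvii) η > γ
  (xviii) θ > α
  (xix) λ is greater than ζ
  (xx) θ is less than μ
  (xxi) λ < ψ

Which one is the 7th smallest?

Piecing the relations together gives one ordering: ω < α < ζ < λ < γ < η < ν < ε < χ < ψ < θ < μ.
Counting 7 from the smallest end gives ν.

ν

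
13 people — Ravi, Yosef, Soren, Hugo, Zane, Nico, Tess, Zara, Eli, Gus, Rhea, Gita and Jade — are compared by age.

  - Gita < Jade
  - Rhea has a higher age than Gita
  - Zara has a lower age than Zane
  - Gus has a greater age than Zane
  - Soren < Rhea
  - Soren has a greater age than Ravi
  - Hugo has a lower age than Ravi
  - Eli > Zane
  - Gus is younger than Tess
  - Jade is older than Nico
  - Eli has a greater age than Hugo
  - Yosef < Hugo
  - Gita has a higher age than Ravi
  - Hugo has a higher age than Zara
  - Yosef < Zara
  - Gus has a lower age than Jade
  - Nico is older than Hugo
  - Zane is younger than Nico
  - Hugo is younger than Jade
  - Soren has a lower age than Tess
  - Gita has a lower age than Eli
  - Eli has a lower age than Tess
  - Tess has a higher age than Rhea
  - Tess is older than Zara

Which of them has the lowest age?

Zara is not least since Yosef < Zara; Hugo is not least since Yosef < Hugo; Ravi is not least since Hugo < Ravi; Zane is not least since Zara < Zane; Gita is not least since Ravi < Gita; Nico is not least since Zane < Nico; Soren is not least since Ravi < Soren; Eli is not least since Hugo < Eli; Rhea is not least since Gita < Rhea; Gus is not least since Zane < Gus; Jade is not least since Hugo < Jade; Tess is not least since Eli < Tess.
Only Yosef has nothing below it, so Yosef is the lowest age.

Yosef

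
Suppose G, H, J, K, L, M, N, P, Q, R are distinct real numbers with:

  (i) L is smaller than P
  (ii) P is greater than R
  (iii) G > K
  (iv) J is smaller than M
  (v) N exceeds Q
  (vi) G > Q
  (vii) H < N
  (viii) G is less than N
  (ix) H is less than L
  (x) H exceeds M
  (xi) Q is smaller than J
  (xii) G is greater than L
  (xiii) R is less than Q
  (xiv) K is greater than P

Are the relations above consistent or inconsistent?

consistent

Every relation is compatible with R < Q < J < M < H < L < P < K < G < N; the set is consistent.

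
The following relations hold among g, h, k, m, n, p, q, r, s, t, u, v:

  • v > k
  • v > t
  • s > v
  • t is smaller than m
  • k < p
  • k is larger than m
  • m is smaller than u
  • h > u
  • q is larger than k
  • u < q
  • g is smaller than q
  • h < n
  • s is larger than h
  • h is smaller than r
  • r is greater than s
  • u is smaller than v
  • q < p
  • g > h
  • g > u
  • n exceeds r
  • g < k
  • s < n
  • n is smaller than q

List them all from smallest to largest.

t < m < u < h < g < k < v < s < r < n < q < p

The consecutive links are each given: t < m; m < u; u < h; h < g; g < k; k < v; v < s; s < r; r < n; n < q; q < p.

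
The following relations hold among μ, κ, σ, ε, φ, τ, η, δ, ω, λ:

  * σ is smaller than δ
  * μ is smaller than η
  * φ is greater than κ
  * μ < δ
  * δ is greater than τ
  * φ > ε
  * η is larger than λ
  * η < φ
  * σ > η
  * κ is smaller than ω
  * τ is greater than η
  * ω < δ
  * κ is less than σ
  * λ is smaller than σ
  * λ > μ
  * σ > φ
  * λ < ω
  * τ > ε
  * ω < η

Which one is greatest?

δ

κ is not greatest since κ < σ; μ is not greatest since μ < λ; ε is not greatest since ε < φ; λ is not greatest since λ < ω; ω is not greatest since ω < δ; η is not greatest since η < φ; τ is not greatest since τ < δ; φ is not greatest since φ < σ; σ is not greatest since σ < δ.
Only δ has nothing above it, so δ is the greatest.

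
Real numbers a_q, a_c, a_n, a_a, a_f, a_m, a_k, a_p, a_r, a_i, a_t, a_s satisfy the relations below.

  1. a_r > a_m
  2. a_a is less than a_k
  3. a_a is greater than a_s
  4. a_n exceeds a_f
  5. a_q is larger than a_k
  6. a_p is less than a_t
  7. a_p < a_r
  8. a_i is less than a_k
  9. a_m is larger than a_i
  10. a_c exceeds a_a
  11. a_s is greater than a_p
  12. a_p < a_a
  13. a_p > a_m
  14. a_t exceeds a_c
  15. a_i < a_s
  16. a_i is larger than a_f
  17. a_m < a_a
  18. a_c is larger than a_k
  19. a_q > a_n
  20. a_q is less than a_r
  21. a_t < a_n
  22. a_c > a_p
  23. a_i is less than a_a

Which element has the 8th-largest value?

The consecutive relations fix a unique order: a_f < a_i < a_m < a_p < a_s < a_a < a_k < a_c < a_t < a_n < a_q < a_r.
The 8th largest is a_s.

a_s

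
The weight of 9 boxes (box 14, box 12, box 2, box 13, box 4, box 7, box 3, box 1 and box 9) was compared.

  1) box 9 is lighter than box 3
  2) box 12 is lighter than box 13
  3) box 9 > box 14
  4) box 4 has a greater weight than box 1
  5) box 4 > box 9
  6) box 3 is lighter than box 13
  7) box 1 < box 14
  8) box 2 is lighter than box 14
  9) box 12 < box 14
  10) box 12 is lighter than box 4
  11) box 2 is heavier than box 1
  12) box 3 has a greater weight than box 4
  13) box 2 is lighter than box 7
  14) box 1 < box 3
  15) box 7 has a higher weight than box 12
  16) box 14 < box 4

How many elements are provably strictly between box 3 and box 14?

Chaining upward from box 14 reaches: box 9, box 4, box 13.
Chaining downward from box 3 reaches: box 12, box 1, box 2, box 9, box 4.
Strictly between box 14 and box 3 are those in both lists: box 9, box 4 — 2 elements.

2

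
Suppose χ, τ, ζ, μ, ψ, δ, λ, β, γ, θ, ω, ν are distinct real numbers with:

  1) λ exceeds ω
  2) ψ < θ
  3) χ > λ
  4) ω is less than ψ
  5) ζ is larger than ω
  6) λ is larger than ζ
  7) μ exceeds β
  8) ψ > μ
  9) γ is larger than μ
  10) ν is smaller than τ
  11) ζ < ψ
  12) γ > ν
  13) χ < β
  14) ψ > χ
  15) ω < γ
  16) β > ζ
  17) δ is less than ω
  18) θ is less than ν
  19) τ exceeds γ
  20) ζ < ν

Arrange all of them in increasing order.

δ < ω < ζ < λ < χ < β < μ < ψ < θ < ν < γ < τ

Nothing is placed below δ, so it is least; from there δ < ω; ω < ζ; ζ < λ; λ < χ; χ < β; β < μ; μ < ψ; ψ < θ; θ < ν; ν < γ; γ < τ, each given directly.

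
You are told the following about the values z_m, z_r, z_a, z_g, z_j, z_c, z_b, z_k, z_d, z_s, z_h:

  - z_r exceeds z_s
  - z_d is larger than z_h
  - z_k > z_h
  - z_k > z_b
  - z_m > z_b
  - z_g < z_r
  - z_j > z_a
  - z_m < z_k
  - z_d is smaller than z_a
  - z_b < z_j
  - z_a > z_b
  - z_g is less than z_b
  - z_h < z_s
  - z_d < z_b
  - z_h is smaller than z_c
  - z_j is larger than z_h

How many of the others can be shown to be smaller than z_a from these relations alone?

4

The elements the relations force below z_a are z_h, z_d, z_g, z_b — no chain reaches any other.
That is 4.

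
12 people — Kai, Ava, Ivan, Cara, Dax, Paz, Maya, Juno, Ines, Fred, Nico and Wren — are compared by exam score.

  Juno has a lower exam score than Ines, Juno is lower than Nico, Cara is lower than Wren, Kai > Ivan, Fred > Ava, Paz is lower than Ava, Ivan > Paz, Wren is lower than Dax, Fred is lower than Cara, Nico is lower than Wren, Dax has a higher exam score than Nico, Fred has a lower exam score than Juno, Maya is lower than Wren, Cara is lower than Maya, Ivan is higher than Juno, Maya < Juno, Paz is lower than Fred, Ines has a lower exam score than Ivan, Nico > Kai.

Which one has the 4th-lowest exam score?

Cara

Piecing the relations together gives one ordering: Paz < Ava < Fred < Cara < Maya < Juno < Ines < Ivan < Kai < Nico < Wren < Dax.
Counting 4 from the smallest end gives Cara.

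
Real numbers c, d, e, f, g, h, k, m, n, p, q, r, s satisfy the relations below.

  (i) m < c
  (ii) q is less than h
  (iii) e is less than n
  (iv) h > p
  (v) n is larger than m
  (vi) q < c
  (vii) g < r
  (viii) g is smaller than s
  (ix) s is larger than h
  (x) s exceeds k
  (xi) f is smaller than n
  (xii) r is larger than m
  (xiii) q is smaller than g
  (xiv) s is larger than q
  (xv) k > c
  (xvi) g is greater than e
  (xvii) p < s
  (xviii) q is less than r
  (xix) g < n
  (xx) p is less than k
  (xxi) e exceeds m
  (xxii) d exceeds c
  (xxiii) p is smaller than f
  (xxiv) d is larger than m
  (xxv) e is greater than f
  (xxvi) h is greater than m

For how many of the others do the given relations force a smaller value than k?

Directly below k: p, c.
One step further: q, m (4 so far).
Nothing else is reachable below k; 4 in all.

4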